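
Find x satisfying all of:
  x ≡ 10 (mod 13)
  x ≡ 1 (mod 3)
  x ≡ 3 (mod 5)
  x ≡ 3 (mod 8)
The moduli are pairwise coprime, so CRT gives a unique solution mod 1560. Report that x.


Product of moduli M = 13 · 3 · 5 · 8 = 1560.
Merge one congruence at a time:
  Start: x ≡ 10 (mod 13).
  Combine with x ≡ 1 (mod 3); new modulus lcm = 39.
    Write x = 10 + 13·t and substitute into x ≡ 1 (mod 3): 13·t ≡ 1 − 10 = -9 (mod 3).
    Reduce coefficients mod 3: 1·t ≡ 0 (mod 3).
    So t ≡ 0 (mod 3).
    Then x = 10 + 13·0 = 10, valid modulo lcm(13, 3) = 39: x ≡ 10 (mod 39).
  Combine with x ≡ 3 (mod 5); new modulus lcm = 195.
    Write x = 10 + 39·t and substitute into x ≡ 3 (mod 5): 39·t ≡ 3 − 10 = -7 (mod 5).
    Reduce coefficients mod 5: 4·t ≡ 3 (mod 5).
    The inverse of 4 mod 5 is 4 (since 4·4 = 16 = 3·5 + 1), so t ≡ 4·3 = 12 ≡ 2 (mod 5).
    Then x = 10 + 39·2 = 88, valid modulo lcm(39, 5) = 195: x ≡ 88 (mod 195).
  Combine with x ≡ 3 (mod 8); new modulus lcm = 1560.
    Write x = 88 + 195·t and substitute into x ≡ 3 (mod 8): 195·t ≡ 3 − 88 = -85 (mod 8).
    Reduce coefficients mod 8: 3·t ≡ 3 (mod 8).
    The inverse of 3 mod 8 is 3 (since 3·3 = 9 = 1·8 + 1), so t ≡ 3·3 = 9 ≡ 1 (mod 8).
    Then x = 88 + 195·1 = 283, valid modulo lcm(195, 8) = 1560: x ≡ 283 (mod 1560).
Verify against each original: 283 mod 13 = 10, 283 mod 3 = 1, 283 mod 5 = 3, 283 mod 8 = 3.

x ≡ 283 (mod 1560).


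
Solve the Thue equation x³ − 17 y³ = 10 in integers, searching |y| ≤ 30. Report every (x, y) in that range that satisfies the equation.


The equation is x³ - 17y³ = 10. For fixed y, x³ = 17·y³ + 10, so a solution requires the RHS to be a perfect cube.
Strategy: iterate y from -30 to 30, compute RHS = 17·y³ + 10, and check whether it is a (positive or negative) perfect cube.
Check small values of y:
  y = 0: RHS = 10 is not a perfect cube.
  y = 1: RHS = 27 = (3)³ ⇒ x = 3 works.
  y = -1: RHS = -7 is not a perfect cube.
  y = 2: RHS = 146 is not a perfect cube.
  y = -2: RHS = -126 is not a perfect cube.
  y = 3: RHS = 469 is not a perfect cube.
  y = -3: RHS = -449 is not a perfect cube.
Continuing the search up to |y| = 30 finds no further solutions beyond those listed.
Collected solutions: (3, 1).

Solutions (with |y| ≤ 30): (3, 1).


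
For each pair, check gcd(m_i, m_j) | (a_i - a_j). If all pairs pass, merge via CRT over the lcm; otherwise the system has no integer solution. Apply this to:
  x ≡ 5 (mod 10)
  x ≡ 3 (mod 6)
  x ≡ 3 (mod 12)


Moduli 10, 6, 12 are not pairwise coprime, so CRT works modulo lcm(m_i) when all pairwise compatibility conditions hold.
Pairwise compatibility: gcd(m_i, m_j) must divide a_i - a_j for every pair.
Merge one congruence at a time:
  Start: x ≡ 5 (mod 10).
  Combine with x ≡ 3 (mod 6): gcd(10, 6) = 2; 3 - 5 = -2, which IS divisible by 2, so compatible.
    Write x = 5 + 10·t and substitute into x ≡ 3 (mod 6): 10·t ≡ 3 − 5 = -2 (mod 6).
    Divide the congruence (and modulus) by g = 2: 5·t ≡ -1 (mod 3).
    Reduce coefficients mod 3: 2·t ≡ 2 (mod 3).
    The inverse of 2 mod 3 is 2 (since 2·2 = 4 = 1·3 + 1), so t ≡ 2·2 = 4 ≡ 1 (mod 3).
    Then x = 5 + 10·1 = 15, valid modulo lcm(10, 6) = 30: x ≡ 15 (mod 30).
  Combine with x ≡ 3 (mod 12): gcd(30, 12) = 6; 3 - 15 = -12, which IS divisible by 6, so compatible.
    Write x = 15 + 30·t and substitute into x ≡ 3 (mod 12): 30·t ≡ 3 − 15 = -12 (mod 12).
    Divide the congruence (and modulus) by g = 6: 5·t ≡ -2 (mod 2).
    Reduce coefficients mod 2: 1·t ≡ 0 (mod 2).
    So t ≡ 0 (mod 2).
    Then x = 15 + 30·0 = 15, valid modulo lcm(30, 12) = 60: x ≡ 15 (mod 60).
Verify: 15 mod 10 = 5, 15 mod 6 = 3, 15 mod 12 = 3.

x ≡ 15 (mod 60).


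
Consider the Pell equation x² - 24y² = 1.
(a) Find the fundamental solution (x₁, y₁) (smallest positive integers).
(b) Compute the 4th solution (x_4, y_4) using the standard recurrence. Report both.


Step 1: Find the fundamental solution (x₁, y₁) of x² - 24y² = 1.
  Expand √24 as a continued fraction. a₀ = ⌊√24⌋ = 4; iterate m_{k+1} = d_k·a_k − m_k, d_{k+1} = (24 − m_{k+1}²)/d_k, a_{k+1} = ⌊(a₀ + m_{k+1})/d_{k+1}⌋ (starting m₀ = 0, d₀ = 1), with convergents p_k = a_k·p_{k-1} + p_{k-2}, q_k = a_k·q_{k-1} + q_{k-2} (p₋₁ = 1, q₋₁ = 0):
  k = 0: a₀ = 4; p₀/q₀ = 4/1; p₀² − 24·q₀² = 16 − 24 = -8.
  k = 1: m = 4, d = 8, a = ⌊(4 + 4)/8⌋ = 1; p/q = (1·4 + 1)/(1·1 + 0) = 5/1; p² − 24·q² = 25 − 24 = 1.
  The first convergent with p² − 24·q² = 1 gives the fundamental solution (x₁, y₁) = (5, 1).
Step 2: Apply the recurrence (x_{n+1}, y_{n+1}) = (x₁x_n + 24y₁y_n, x₁y_n + y₁x_n) repeatedly.
  From (x_1, y_1) = (5, 1): x_2 = 5·5 + 24·1·1 = 49; y_2 = 5·1 + 1·5 = 10.
  From (x_2, y_2) = (49, 10): x_3 = 5·49 + 24·1·10 = 485; y_3 = 5·10 + 1·49 = 99.
  From (x_3, y_3) = (485, 99): x_4 = 5·485 + 24·1·99 = 4801; y_4 = 5·99 + 1·485 = 980.
Step 3: Verify x_4² - 24·y_4² = 23049601 - 23049600 = 1 (should be 1). ✓

(x_1, y_1) = (5, 1); (x_4, y_4) = (4801, 980).


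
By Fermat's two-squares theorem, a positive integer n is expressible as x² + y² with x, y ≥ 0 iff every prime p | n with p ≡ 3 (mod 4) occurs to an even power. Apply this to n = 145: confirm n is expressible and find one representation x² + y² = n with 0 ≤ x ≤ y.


Step 1: Factor n = 145 = 5 · 29.
Step 2: Check the mod-4 condition on each prime factor: 5 ≡ 1 (mod 4), exponent 1; 29 ≡ 1 (mod 4), exponent 1.
All primes ≡ 3 (mod 4) appear to even exponent (or don't appear), so by the two-squares theorem n IS expressible as a sum of two squares.
Step 3: Build a representation. Here n = 5 · 29 is a product of primes ≡ 1 (mod 4). Each prime p ≡ 1 (mod 4) is itself a sum of two squares; find a² by testing p − a² for a perfect square:
  5: 5 − 1² = 4 = 2² ⇒ 5 = 1² + 2².
  29: 29 − 1² = 28, 29 − 2² = 25 = 5² ⇒ 29 = 2² + 5².
  Combine using the Brahmagupta–Fibonacci identity (a² + b²)(c² + d²) = (ac − bd)² + (ad + bc)² = (ac + bd)² + (ad − bc)²:
  5 · 29 = 145: from (1² + 2²)(2² + 5²), take (1·2 − 2·5, 1·5 + 2·2) = (2 − 10, 5 + 4) = (-8, 9); dropping signs (only squares matter) gives (8, 9); check 8² + 9² = 64 + 81 = 145 ✓.
Step 4: Order so x ≤ y and verify: 8² + 9² = 64 + 81 = 145 = n. ✓

n = 145 = 8² + 9² (one valid representation with x ≤ y).


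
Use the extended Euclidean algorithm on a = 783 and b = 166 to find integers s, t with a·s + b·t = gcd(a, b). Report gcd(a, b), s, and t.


Euclidean algorithm on (783, 166) — divide until remainder is 0:
  783 = 4 · 166 + 119
  166 = 1 · 119 + 47
  119 = 2 · 47 + 25
  47 = 1 · 25 + 22
  25 = 1 · 22 + 3
  22 = 7 · 3 + 1
  3 = 3 · 1 + 0
gcd(783, 166) = 1.
Track Bezout coefficients alongside the remainders: start with r₀ = 783 = a·1 + b·0 (s = 1, t = 0) and r₁ = 166 = a·0 + b·1 (s = 0, t = 1); each new remainder r_{k+1} = r_{k-1} − q_k·r_k inherits s_{k+1} = s_{k-1} − q_k·s_k, t_{k+1} = t_{k-1} − q_k·t_k, so r_k = a·s_k + b·t_k at every step:
  q = 4: r = 119, s = 1 − 4·0 = 1, t = 0 − 4·1 = -4  (check: 783·1 + 166·(-4) = 119)
  q = 1: r = 47, s = 0 − 1·1 = -1, t = 1 − 1·(-4) = 5  (check: 783·(-1) + 166·5 = 47)
  q = 2: r = 25, s = 1 − 2·(-1) = 3, t = -4 − 2·5 = -14  (check: 783·3 + 166·(-14) = 25)
  q = 1: r = 22, s = -1 − 1·3 = -4, t = 5 − 1·(-14) = 19  (check: 783·(-4) + 166·19 = 22)
  q = 1: r = 3, s = 3 − 1·(-4) = 7, t = -14 − 1·19 = -33  (check: 783·7 + 166·(-33) = 3)
  q = 7: r = 1, s = -4 − 7·7 = -53, t = 19 − 7·(-33) = 250  (check: 783·(-53) + 166·250 = 1)
The row with r = 1 (the gcd) gives the Bezout coefficients s = -53, t = 250.
Result: 783 · (-53) + 166 · (250) = 1.

gcd(783, 166) = 1; s = -53, t = 250 (check: 783·(-53) + 166·250 = 1).


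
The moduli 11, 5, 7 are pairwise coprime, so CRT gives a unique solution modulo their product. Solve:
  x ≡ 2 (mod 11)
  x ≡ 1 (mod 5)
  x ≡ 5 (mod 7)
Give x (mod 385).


Moduli 11, 5, 7 are pairwise coprime; by CRT there is a unique solution modulo M = 11 · 5 · 7 = 385.
Solve pairwise, accumulating the modulus:
  Start with x ≡ 2 (mod 11).
  Combine with x ≡ 1 (mod 5): since gcd(11, 5) = 1, we get a unique residue mod 55.
    Write x = 2 + 11·t and substitute into x ≡ 1 (mod 5): 11·t ≡ 1 − 2 = -1 (mod 5).
    Reduce coefficients mod 5: 1·t ≡ 4 (mod 5).
    So t ≡ 4 (mod 5).
    Then x = 2 + 11·4 = 46, valid modulo lcm(11, 5) = 55: x ≡ 46 (mod 55).
  Combine with x ≡ 5 (mod 7): since gcd(55, 7) = 1, we get a unique residue mod 385.
    Write x = 46 + 55·t and substitute into x ≡ 5 (mod 7): 55·t ≡ 5 − 46 = -41 (mod 7).
    Reduce coefficients mod 7: 6·t ≡ 1 (mod 7).
    The inverse of 6 mod 7 is 6 (since 6·6 = 36 = 5·7 + 1), so t ≡ 6·1 = 6 ≡ 6 (mod 7).
    Then x = 46 + 55·6 = 376, valid modulo lcm(55, 7) = 385: x ≡ 376 (mod 385).
Verify: 376 mod 11 = 2 ✓, 376 mod 5 = 1 ✓, 376 mod 7 = 5 ✓.

x ≡ 376 (mod 385).


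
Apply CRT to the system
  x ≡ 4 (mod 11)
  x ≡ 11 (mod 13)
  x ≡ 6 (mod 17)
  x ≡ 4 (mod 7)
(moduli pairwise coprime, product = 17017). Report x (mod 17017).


Product of moduli M = 11 · 13 · 17 · 7 = 17017.
Merge one congruence at a time:
  Start: x ≡ 4 (mod 11).
  Combine with x ≡ 11 (mod 13); new modulus lcm = 143.
    Write x = 4 + 11·t and substitute into x ≡ 11 (mod 13): 11·t ≡ 11 − 4 = 7 (mod 13).
    The inverse of 11 mod 13 is 6 (since 11·6 = 66 = 5·13 + 1), so t ≡ 6·7 = 42 ≡ 3 (mod 13).
    Then x = 4 + 11·3 = 37, valid modulo lcm(11, 13) = 143: x ≡ 37 (mod 143).
  Combine with x ≡ 6 (mod 17); new modulus lcm = 2431.
    Write x = 37 + 143·t and substitute into x ≡ 6 (mod 17): 143·t ≡ 6 − 37 = -31 (mod 17).
    Reduce coefficients mod 17: 7·t ≡ 3 (mod 17).
    The inverse of 7 mod 17 is 5 (since 7·5 = 35 = 2·17 + 1), so t ≡ 5·3 = 15 ≡ 15 (mod 17).
    Then x = 37 + 143·15 = 2182, valid modulo lcm(143, 17) = 2431: x ≡ 2182 (mod 2431).
  Combine with x ≡ 4 (mod 7); new modulus lcm = 17017.
    Write x = 2182 + 2431·t and substitute into x ≡ 4 (mod 7): 2431·t ≡ 4 − 2182 = -2178 (mod 7).
    Reduce coefficients mod 7: 2·t ≡ 6 (mod 7).
    The inverse of 2 mod 7 is 4 (since 2·4 = 8 = 1·7 + 1), so t ≡ 4·6 = 24 ≡ 3 (mod 7).
    Then x = 2182 + 2431·3 = 9475, valid modulo lcm(2431, 7) = 17017: x ≡ 9475 (mod 17017).
Verify against each original: 9475 mod 11 = 4, 9475 mod 13 = 11, 9475 mod 17 = 6, 9475 mod 7 = 4.

x ≡ 9475 (mod 17017).


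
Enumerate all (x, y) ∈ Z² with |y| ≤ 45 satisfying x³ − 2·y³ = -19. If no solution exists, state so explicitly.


The equation is x³ - 2y³ = -19. For fixed y, x³ = 2·y³ − 19, so a solution requires the RHS to be a perfect cube.
Strategy: iterate y from -45 to 45, compute RHS = 2·y³ − 19, and check whether it is a (positive or negative) perfect cube.
Check small values of y:
  y = 0: RHS = -19 is not a perfect cube.
  y = 1: RHS = -17 is not a perfect cube.
  y = -1: RHS = -21 is not a perfect cube.
  y = 2: RHS = -3 is not a perfect cube.
  y = -2: RHS = -35 is not a perfect cube.
  y = 3: RHS = 35 is not a perfect cube.
  y = -3: RHS = -73 is not a perfect cube.
Continuing the search up to |y| = 45 finds no solutions either.
No (x, y) in the scanned range satisfies the equation.

No integer solutions with |y| ≤ 45.


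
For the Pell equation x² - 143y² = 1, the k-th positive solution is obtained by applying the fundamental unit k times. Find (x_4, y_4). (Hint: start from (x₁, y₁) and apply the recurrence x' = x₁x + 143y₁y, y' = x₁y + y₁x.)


Step 1: Find the fundamental solution (x₁, y₁) of x² - 143y² = 1.
  Expand √143 as a continued fraction. a₀ = ⌊√143⌋ = 11; iterate m_{k+1} = d_k·a_k − m_k, d_{k+1} = (143 − m_{k+1}²)/d_k, a_{k+1} = ⌊(a₀ + m_{k+1})/d_{k+1}⌋ (starting m₀ = 0, d₀ = 1), with convergents p_k = a_k·p_{k-1} + p_{k-2}, q_k = a_k·q_{k-1} + q_{k-2} (p₋₁ = 1, q₋₁ = 0):
  k = 0: a₀ = 11; p₀/q₀ = 11/1; p₀² − 143·q₀² = 121 − 143 = -22.
  k = 1: m = 11, d = 22, a = ⌊(11 + 11)/22⌋ = 1; p/q = (1·11 + 1)/(1·1 + 0) = 12/1; p² − 143·q² = 144 − 143 = 1.
  The first convergent with p² − 143·q² = 1 gives the fundamental solution (x₁, y₁) = (12, 1).
Step 2: Apply the recurrence (x_{n+1}, y_{n+1}) = (x₁x_n + 143y₁y_n, x₁y_n + y₁x_n) repeatedly.
  From (x_1, y_1) = (12, 1): x_2 = 12·12 + 143·1·1 = 287; y_2 = 12·1 + 1·12 = 24.
  From (x_2, y_2) = (287, 24): x_3 = 12·287 + 143·1·24 = 6876; y_3 = 12·24 + 1·287 = 575.
  From (x_3, y_3) = (6876, 575): x_4 = 12·6876 + 143·1·575 = 164737; y_4 = 12·575 + 1·6876 = 13776.
Step 3: Verify x_4² - 143·y_4² = 27138279169 - 27138279168 = 1 (should be 1). ✓

(x_1, y_1) = (12, 1); (x_4, y_4) = (164737, 13776).


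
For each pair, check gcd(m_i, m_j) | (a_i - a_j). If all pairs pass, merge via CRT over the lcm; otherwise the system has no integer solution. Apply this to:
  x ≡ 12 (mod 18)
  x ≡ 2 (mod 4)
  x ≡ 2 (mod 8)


Moduli 18, 4, 8 are not pairwise coprime, so CRT works modulo lcm(m_i) when all pairwise compatibility conditions hold.
Pairwise compatibility: gcd(m_i, m_j) must divide a_i - a_j for every pair.
Merge one congruence at a time:
  Start: x ≡ 12 (mod 18).
  Combine with x ≡ 2 (mod 4): gcd(18, 4) = 2; 2 - 12 = -10, which IS divisible by 2, so compatible.
    Write x = 12 + 18·t and substitute into x ≡ 2 (mod 4): 18·t ≡ 2 − 12 = -10 (mod 4).
    Divide the congruence (and modulus) by g = 2: 9·t ≡ -5 (mod 2).
    Reduce coefficients mod 2: 1·t ≡ 1 (mod 2).
    So t ≡ 1 (mod 2).
    Then x = 12 + 18·1 = 30, valid modulo lcm(18, 4) = 36: x ≡ 30 (mod 36).
  Combine with x ≡ 2 (mod 8): gcd(36, 8) = 4; 2 - 30 = -28, which IS divisible by 4, so compatible.
    Write x = 30 + 36·t and substitute into x ≡ 2 (mod 8): 36·t ≡ 2 − 30 = -28 (mod 8).
    Divide the congruence (and modulus) by g = 4: 9·t ≡ -7 (mod 2).
    Reduce coefficients mod 2: 1·t ≡ 1 (mod 2).
    So t ≡ 1 (mod 2).
    Then x = 30 + 36·1 = 66, valid modulo lcm(36, 8) = 72: x ≡ 66 (mod 72).
Verify: 66 mod 18 = 12, 66 mod 4 = 2, 66 mod 8 = 2.

x ≡ 66 (mod 72).


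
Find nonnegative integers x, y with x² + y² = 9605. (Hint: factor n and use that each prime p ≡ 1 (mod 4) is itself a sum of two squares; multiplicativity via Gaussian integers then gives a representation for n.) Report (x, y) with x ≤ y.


Step 1: Factor n = 9605 = 5 · 17 · 113.
Step 2: Check the mod-4 condition on each prime factor: 5 ≡ 1 (mod 4), exponent 1; 17 ≡ 1 (mod 4), exponent 1; 113 ≡ 1 (mod 4), exponent 1.
All primes ≡ 3 (mod 4) appear to even exponent (or don't appear), so by the two-squares theorem n IS expressible as a sum of two squares.
Step 3: Build a representation. Here n = 5 · 17 · 113 is a product of primes ≡ 1 (mod 4). Each prime p ≡ 1 (mod 4) is itself a sum of two squares; find a² by testing p − a² for a perfect square:
  5: 5 − 1² = 4 = 2² ⇒ 5 = 1² + 2².
  17: 17 − 1² = 16 = 4² ⇒ 17 = 1² + 4².
  113: 113 − 1² = 112, 113 − 2² = 109, 113 − 3² = 104, 113 − 4² = 97, 113 − 5² = 88, 113 − 6² = 77, 113 − 7² = 64 = 8² ⇒ 113 = 7² + 8².
  Combine using the Brahmagupta–Fibonacci identity (a² + b²)(c² + d²) = (ac − bd)² + (ad + bc)² = (ac + bd)² + (ad − bc)²:
  5 · 17 = 85: from (1² + 2²)(1² + 4²), take (1·1 − 2·4, 1·4 + 2·1) = (1 − 8, 4 + 2) = (-7, 6); dropping signs (only squares matter) gives (7, 6); check 7² + 6² = 49 + 36 = 85 ✓.
  85 · 113 = 9605: from (7² + 6²)(7² + 8²), take (7·7 − 6·8, 7·8 + 6·7) = (49 − 48, 56 + 42) = (1, 98); check 1² + 98² = 1 + 9604 = 9605 ✓.
Step 4: Order so x ≤ y and verify: 1² + 98² = 1 + 9604 = 9605 = n. ✓

n = 9605 = 1² + 98² (one valid representation with x ≤ y).


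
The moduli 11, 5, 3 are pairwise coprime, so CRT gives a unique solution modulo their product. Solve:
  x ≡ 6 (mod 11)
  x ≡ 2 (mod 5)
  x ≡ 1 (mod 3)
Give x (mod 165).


Moduli 11, 5, 3 are pairwise coprime; by CRT there is a unique solution modulo M = 11 · 5 · 3 = 165.
Solve pairwise, accumulating the modulus:
  Start with x ≡ 6 (mod 11).
  Combine with x ≡ 2 (mod 5): since gcd(11, 5) = 1, we get a unique residue mod 55.
    Write x = 6 + 11·t and substitute into x ≡ 2 (mod 5): 11·t ≡ 2 − 6 = -4 (mod 5).
    Reduce coefficients mod 5: 1·t ≡ 1 (mod 5).
    So t ≡ 1 (mod 5).
    Then x = 6 + 11·1 = 17, valid modulo lcm(11, 5) = 55: x ≡ 17 (mod 55).
  Combine with x ≡ 1 (mod 3): since gcd(55, 3) = 1, we get a unique residue mod 165.
    Write x = 17 + 55·t and substitute into x ≡ 1 (mod 3): 55·t ≡ 1 − 17 = -16 (mod 3).
    Reduce coefficients mod 3: 1·t ≡ 2 (mod 3).
    So t ≡ 2 (mod 3).
    Then x = 17 + 55·2 = 127, valid modulo lcm(55, 3) = 165: x ≡ 127 (mod 165).
Verify: 127 mod 11 = 6 ✓, 127 mod 5 = 2 ✓, 127 mod 3 = 1 ✓.

x ≡ 127 (mod 165).


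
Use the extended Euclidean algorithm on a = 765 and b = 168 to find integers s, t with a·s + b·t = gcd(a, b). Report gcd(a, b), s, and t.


Euclidean algorithm on (765, 168) — divide until remainder is 0:
  765 = 4 · 168 + 93
  168 = 1 · 93 + 75
  93 = 1 · 75 + 18
  75 = 4 · 18 + 3
  18 = 6 · 3 + 0
gcd(765, 168) = 3.
Track Bezout coefficients alongside the remainders: start with r₀ = 765 = a·1 + b·0 (s = 1, t = 0) and r₁ = 168 = a·0 + b·1 (s = 0, t = 1); each new remainder r_{k+1} = r_{k-1} − q_k·r_k inherits s_{k+1} = s_{k-1} − q_k·s_k, t_{k+1} = t_{k-1} − q_k·t_k, so r_k = a·s_k + b·t_k at every step:
  q = 4: r = 93, s = 1 − 4·0 = 1, t = 0 − 4·1 = -4  (check: 765·1 + 168·(-4) = 93)
  q = 1: r = 75, s = 0 − 1·1 = -1, t = 1 − 1·(-4) = 5  (check: 765·(-1) + 168·5 = 75)
  q = 1: r = 18, s = 1 − 1·(-1) = 2, t = -4 − 1·5 = -9  (check: 765·2 + 168·(-9) = 18)
  q = 4: r = 3, s = -1 − 4·2 = -9, t = 5 − 4·(-9) = 41  (check: 765·(-9) + 168·41 = 3)
The row with r = 3 (the gcd) gives the Bezout coefficients s = -9, t = 41.
Result: 765 · (-9) + 168 · (41) = 3.

gcd(765, 168) = 3; s = -9, t = 41 (check: 765·(-9) + 168·41 = 3).


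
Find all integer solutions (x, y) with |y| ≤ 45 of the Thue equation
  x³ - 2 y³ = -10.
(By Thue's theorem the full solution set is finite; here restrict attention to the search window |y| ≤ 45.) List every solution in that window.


The equation is x³ - 2y³ = -10. For fixed y, x³ = 2·y³ − 10, so a solution requires the RHS to be a perfect cube.
Strategy: iterate y from -45 to 45, compute RHS = 2·y³ − 10, and check whether it is a (positive or negative) perfect cube.
Check small values of y:
  y = 0: RHS = -10 is not a perfect cube.
  y = 1: RHS = -8 = (-2)³ ⇒ x = -2 works.
  y = -1: RHS = -12 is not a perfect cube.
  y = 2: RHS = 6 is not a perfect cube.
  y = -2: RHS = -26 is not a perfect cube.
  y = 3: RHS = 44 is not a perfect cube.
  y = -3: RHS = -64 = (-4)³ ⇒ x = -4 works.
Continuing the search up to |y| = 45 finds no further solutions beyond those listed.
Collected solutions: (-2, 1), (-4, -3).

Solutions (with |y| ≤ 45): (-2, 1), (-4, -3).


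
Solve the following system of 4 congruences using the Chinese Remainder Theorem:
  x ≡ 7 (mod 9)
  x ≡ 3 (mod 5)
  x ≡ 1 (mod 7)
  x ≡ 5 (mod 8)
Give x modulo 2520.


Product of moduli M = 9 · 5 · 7 · 8 = 2520.
Merge one congruence at a time:
  Start: x ≡ 7 (mod 9).
  Combine with x ≡ 3 (mod 5); new modulus lcm = 45.
    Write x = 7 + 9·t and substitute into x ≡ 3 (mod 5): 9·t ≡ 3 − 7 = -4 (mod 5).
    Reduce coefficients mod 5: 4·t ≡ 1 (mod 5).
    The inverse of 4 mod 5 is 4 (since 4·4 = 16 = 3·5 + 1), so t ≡ 4·1 = 4 ≡ 4 (mod 5).
    Then x = 7 + 9·4 = 43, valid modulo lcm(9, 5) = 45: x ≡ 43 (mod 45).
  Combine with x ≡ 1 (mod 7); new modulus lcm = 315.
    Write x = 43 + 45·t and substitute into x ≡ 1 (mod 7): 45·t ≡ 1 − 43 = -42 (mod 7).
    Reduce coefficients mod 7: 3·t ≡ 0 (mod 7).
    The inverse of 3 mod 7 is 5 (since 3·5 = 15 = 2·7 + 1), so t ≡ 5·0 = 0 ≡ 0 (mod 7).
    Then x = 43 + 45·0 = 43, valid modulo lcm(45, 7) = 315: x ≡ 43 (mod 315).
  Combine with x ≡ 5 (mod 8); new modulus lcm = 2520.
    Write x = 43 + 315·t and substitute into x ≡ 5 (mod 8): 315·t ≡ 5 − 43 = -38 (mod 8).
    Reduce coefficients mod 8: 3·t ≡ 2 (mod 8).
    The inverse of 3 mod 8 is 3 (since 3·3 = 9 = 1·8 + 1), so t ≡ 3·2 = 6 ≡ 6 (mod 8).
    Then x = 43 + 315·6 = 1933, valid modulo lcm(315, 8) = 2520: x ≡ 1933 (mod 2520).
Verify against each original: 1933 mod 9 = 7, 1933 mod 5 = 3, 1933 mod 7 = 1, 1933 mod 8 = 5.

x ≡ 1933 (mod 2520).


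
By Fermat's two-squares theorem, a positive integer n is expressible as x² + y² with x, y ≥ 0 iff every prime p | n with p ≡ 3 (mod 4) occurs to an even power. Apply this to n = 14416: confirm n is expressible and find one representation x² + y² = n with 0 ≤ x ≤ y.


Step 1: Factor n = 14416 = 2^4 · 17 · 53.
Step 2: Check the mod-4 condition on each prime factor: 2 = 2 (special); 17 ≡ 1 (mod 4), exponent 1; 53 ≡ 1 (mod 4), exponent 1.
All primes ≡ 3 (mod 4) appear to even exponent (or don't appear), so by the two-squares theorem n IS expressible as a sum of two squares.
Step 3: Build a representation. Group n = k² · m with k = 4 and m = 17 · 53 = 901 (a product of primes ≡ 1 (mod 4)); a representation of m scales to one of n via (k·x)² + (k·y)² = k²(x² + y²). Each prime p ≡ 1 (mod 4) is itself a sum of two squares; find a² by testing p − a² for a perfect square:
  17: 17 − 1² = 16 = 4² ⇒ 17 = 1² + 4².
  53: 53 − 1² = 52, 53 − 2² = 49 = 7² ⇒ 53 = 2² + 7².
  Combine using the Brahmagupta–Fibonacci identity (a² + b²)(c² + d²) = (ac − bd)² + (ad + bc)² = (ac + bd)² + (ad − bc)²:
  17 · 53 = 901: from (1² + 4²)(2² + 7²), take (1·2 − 4·7, 1·7 + 4·2) = (2 − 28, 7 + 8) = (-26, 15); dropping signs (only squares matter) gives (26, 15); check 26² + 15² = 676 + 225 = 901 ✓.
  Scale by k = 4: (4·26, 4·15) = (104, 60).
Step 4: Order so x ≤ y and verify: 60² + 104² = 3600 + 10816 = 14416 = n. ✓

n = 14416 = 60² + 104² (one valid representation with x ≤ y).


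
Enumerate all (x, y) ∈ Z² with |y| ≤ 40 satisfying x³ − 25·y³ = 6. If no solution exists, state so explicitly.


The equation is x³ - 25y³ = 6. For fixed y, x³ = 25·y³ + 6, so a solution requires the RHS to be a perfect cube.
Strategy: iterate y from -40 to 40, compute RHS = 25·y³ + 6, and check whether it is a (positive or negative) perfect cube.
Check small values of y:
  y = 0: RHS = 6 is not a perfect cube.
  y = 1: RHS = 31 is not a perfect cube.
  y = -1: RHS = -19 is not a perfect cube.
  y = 2: RHS = 206 is not a perfect cube.
  y = -2: RHS = -194 is not a perfect cube.
  y = 3: RHS = 681 is not a perfect cube.
  y = -3: RHS = -669 is not a perfect cube.
Continuing the search up to |y| = 40 finds no solutions either.
No (x, y) in the scanned range satisfies the equation.

No integer solutions with |y| ≤ 40.


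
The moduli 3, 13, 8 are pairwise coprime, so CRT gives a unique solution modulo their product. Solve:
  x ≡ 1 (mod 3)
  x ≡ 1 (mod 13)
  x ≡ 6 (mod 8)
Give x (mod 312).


Moduli 3, 13, 8 are pairwise coprime; by CRT there is a unique solution modulo M = 3 · 13 · 8 = 312.
Solve pairwise, accumulating the modulus:
  Start with x ≡ 1 (mod 3).
  Combine with x ≡ 1 (mod 13): since gcd(3, 13) = 1, we get a unique residue mod 39.
    Write x = 1 + 3·t and substitute into x ≡ 1 (mod 13): 3·t ≡ 1 − 1 = 0 (mod 13).
    The inverse of 3 mod 13 is 9 (since 3·9 = 27 = 2·13 + 1), so t ≡ 9·0 = 0 ≡ 0 (mod 13).
    Then x = 1 + 3·0 = 1, valid modulo lcm(3, 13) = 39: x ≡ 1 (mod 39).
  Combine with x ≡ 6 (mod 8): since gcd(39, 8) = 1, we get a unique residue mod 312.
    Write x = 1 + 39·t and substitute into x ≡ 6 (mod 8): 39·t ≡ 6 − 1 = 5 (mod 8).
    Reduce coefficients mod 8: 7·t ≡ 5 (mod 8).
    The inverse of 7 mod 8 is 7 (since 7·7 = 49 = 6·8 + 1), so t ≡ 7·5 = 35 ≡ 3 (mod 8).
    Then x = 1 + 39·3 = 118, valid modulo lcm(39, 8) = 312: x ≡ 118 (mod 312).
Verify: 118 mod 3 = 1 ✓, 118 mod 13 = 1 ✓, 118 mod 8 = 6 ✓.

x ≡ 118 (mod 312).


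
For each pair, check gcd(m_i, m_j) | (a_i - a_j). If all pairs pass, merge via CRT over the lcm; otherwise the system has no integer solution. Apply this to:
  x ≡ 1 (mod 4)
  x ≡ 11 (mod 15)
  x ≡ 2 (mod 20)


Moduli 4, 15, 20 are not pairwise coprime, so CRT works modulo lcm(m_i) when all pairwise compatibility conditions hold.
Pairwise compatibility: gcd(m_i, m_j) must divide a_i - a_j for every pair.
Merge one congruence at a time:
  Start: x ≡ 1 (mod 4).
  Combine with x ≡ 11 (mod 15): gcd(4, 15) = 1; 11 - 1 = 10, which IS divisible by 1, so compatible.
    Write x = 1 + 4·t and substitute into x ≡ 11 (mod 15): 4·t ≡ 11 − 1 = 10 (mod 15).
    The inverse of 4 mod 15 is 4 (since 4·4 = 16 = 1·15 + 1), so t ≡ 4·10 = 40 ≡ 10 (mod 15).
    Then x = 1 + 4·10 = 41, valid modulo lcm(4, 15) = 60: x ≡ 41 (mod 60).
  Combine with x ≡ 2 (mod 20): gcd(60, 20) = 20, and 2 - 41 = -39 is NOT divisible by 20.
    ⇒ system is inconsistent (no integer solution).

No solution (the system is inconsistent).


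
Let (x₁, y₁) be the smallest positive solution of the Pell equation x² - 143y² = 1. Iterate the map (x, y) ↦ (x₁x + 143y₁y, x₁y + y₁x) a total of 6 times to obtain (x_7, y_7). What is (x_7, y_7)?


Step 1: Find the fundamental solution (x₁, y₁) of x² - 143y² = 1.
  Expand √143 as a continued fraction. a₀ = ⌊√143⌋ = 11; iterate m_{k+1} = d_k·a_k − m_k, d_{k+1} = (143 − m_{k+1}²)/d_k, a_{k+1} = ⌊(a₀ + m_{k+1})/d_{k+1}⌋ (starting m₀ = 0, d₀ = 1), with convergents p_k = a_k·p_{k-1} + p_{k-2}, q_k = a_k·q_{k-1} + q_{k-2} (p₋₁ = 1, q₋₁ = 0):
  k = 0: a₀ = 11; p₀/q₀ = 11/1; p₀² − 143·q₀² = 121 − 143 = -22.
  k = 1: m = 11, d = 22, a = ⌊(11 + 11)/22⌋ = 1; p/q = (1·11 + 1)/(1·1 + 0) = 12/1; p² − 143·q² = 144 − 143 = 1.
  The first convergent with p² − 143·q² = 1 gives the fundamental solution (x₁, y₁) = (12, 1).
Step 2: Apply the recurrence (x_{n+1}, y_{n+1}) = (x₁x_n + 143y₁y_n, x₁y_n + y₁x_n) repeatedly.
  From (x_1, y_1) = (12, 1): x_2 = 12·12 + 143·1·1 = 287; y_2 = 12·1 + 1·12 = 24.
  From (x_2, y_2) = (287, 24): x_3 = 12·287 + 143·1·24 = 6876; y_3 = 12·24 + 1·287 = 575.
  From (x_3, y_3) = (6876, 575): x_4 = 12·6876 + 143·1·575 = 164737; y_4 = 12·575 + 1·6876 = 13776.
  From (x_4, y_4) = (164737, 13776): x_5 = 12·164737 + 143·1·13776 = 3946812; y_5 = 12·13776 + 1·164737 = 330049.
  From (x_5, y_5) = (3946812, 330049): x_6 = 12·3946812 + 143·1·330049 = 94558751; y_6 = 12·330049 + 1·3946812 = 7907400.
  From (x_6, y_6) = (94558751, 7907400): x_7 = 12·94558751 + 143·1·7907400 = 2265463212; y_7 = 12·7907400 + 1·94558751 = 189447551.
Step 3: Verify x_7² - 143·y_7² = 5132323564925356944 - 5132323564925356943 = 1 (should be 1). ✓

(x_1, y_1) = (12, 1); (x_7, y_7) = (2265463212, 189447551).


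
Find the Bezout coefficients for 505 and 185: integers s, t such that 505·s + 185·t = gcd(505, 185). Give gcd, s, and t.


Euclidean algorithm on (505, 185) — divide until remainder is 0:
  505 = 2 · 185 + 135
  185 = 1 · 135 + 50
  135 = 2 · 50 + 35
  50 = 1 · 35 + 15
  35 = 2 · 15 + 5
  15 = 3 · 5 + 0
gcd(505, 185) = 5.
Track Bezout coefficients alongside the remainders: start with r₀ = 505 = a·1 + b·0 (s = 1, t = 0) and r₁ = 185 = a·0 + b·1 (s = 0, t = 1); each new remainder r_{k+1} = r_{k-1} − q_k·r_k inherits s_{k+1} = s_{k-1} − q_k·s_k, t_{k+1} = t_{k-1} − q_k·t_k, so r_k = a·s_k + b·t_k at every step:
  q = 2: r = 135, s = 1 − 2·0 = 1, t = 0 − 2·1 = -2  (check: 505·1 + 185·(-2) = 135)
  q = 1: r = 50, s = 0 − 1·1 = -1, t = 1 − 1·(-2) = 3  (check: 505·(-1) + 185·3 = 50)
  q = 2: r = 35, s = 1 − 2·(-1) = 3, t = -2 − 2·3 = -8  (check: 505·3 + 185·(-8) = 35)
  q = 1: r = 15, s = -1 − 1·3 = -4, t = 3 − 1·(-8) = 11  (check: 505·(-4) + 185·11 = 15)
  q = 2: r = 5, s = 3 − 2·(-4) = 11, t = -8 − 2·11 = -30  (check: 505·11 + 185·(-30) = 5)
The row with r = 5 (the gcd) gives the Bezout coefficients s = 11, t = -30.
Result: 505 · (11) + 185 · (-30) = 5.

gcd(505, 185) = 5; s = 11, t = -30 (check: 505·11 + 185·(-30) = 5).


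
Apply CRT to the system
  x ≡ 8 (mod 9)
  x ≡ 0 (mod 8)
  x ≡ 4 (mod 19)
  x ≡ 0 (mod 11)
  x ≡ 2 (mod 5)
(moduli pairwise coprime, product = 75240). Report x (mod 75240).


Product of moduli M = 9 · 8 · 19 · 11 · 5 = 75240.
Merge one congruence at a time:
  Start: x ≡ 8 (mod 9).
  Combine with x ≡ 0 (mod 8); new modulus lcm = 72.
    Write x = 8 + 9·t and substitute into x ≡ 0 (mod 8): 9·t ≡ 0 − 8 = -8 (mod 8).
    Reduce coefficients mod 8: 1·t ≡ 0 (mod 8).
    So t ≡ 0 (mod 8).
    Then x = 8 + 9·0 = 8, valid modulo lcm(9, 8) = 72: x ≡ 8 (mod 72).
  Combine with x ≡ 4 (mod 19); new modulus lcm = 1368.
    Write x = 8 + 72·t and substitute into x ≡ 4 (mod 19): 72·t ≡ 4 − 8 = -4 (mod 19).
    Reduce coefficients mod 19: 15·t ≡ 15 (mod 19).
    The inverse of 15 mod 19 is 14 (since 15·14 = 210 = 11·19 + 1), so t ≡ 14·15 = 210 ≡ 1 (mod 19).
    Then x = 8 + 72·1 = 80, valid modulo lcm(72, 19) = 1368: x ≡ 80 (mod 1368).
  Combine with x ≡ 0 (mod 11); new modulus lcm = 15048.
    Write x = 80 + 1368·t and substitute into x ≡ 0 (mod 11): 1368·t ≡ 0 − 80 = -80 (mod 11).
    Reduce coefficients mod 11: 4·t ≡ 8 (mod 11).
    The inverse of 4 mod 11 is 3 (since 4·3 = 12 = 1·11 + 1), so t ≡ 3·8 = 24 ≡ 2 (mod 11).
    Then x = 80 + 1368·2 = 2816, valid modulo lcm(1368, 11) = 15048: x ≡ 2816 (mod 15048).
  Combine with x ≡ 2 (mod 5); new modulus lcm = 75240.
    Write x = 2816 + 15048·t and substitute into x ≡ 2 (mod 5): 15048·t ≡ 2 − 2816 = -2814 (mod 5).
    Reduce coefficients mod 5: 3·t ≡ 1 (mod 5).
    The inverse of 3 mod 5 is 2 (since 3·2 = 6 = 1·5 + 1), so t ≡ 2·1 = 2 ≡ 2 (mod 5).
    Then x = 2816 + 15048·2 = 32912, valid modulo lcm(15048, 5) = 75240: x ≡ 32912 (mod 75240).
Verify against each original: 32912 mod 9 = 8, 32912 mod 8 = 0, 32912 mod 19 = 4, 32912 mod 11 = 0, 32912 mod 5 = 2.

x ≡ 32912 (mod 75240).


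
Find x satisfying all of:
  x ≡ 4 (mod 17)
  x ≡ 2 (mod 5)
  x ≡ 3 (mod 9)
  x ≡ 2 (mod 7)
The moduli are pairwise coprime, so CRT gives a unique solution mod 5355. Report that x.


Product of moduli M = 17 · 5 · 9 · 7 = 5355.
Merge one congruence at a time:
  Start: x ≡ 4 (mod 17).
  Combine with x ≡ 2 (mod 5); new modulus lcm = 85.
    Write x = 4 + 17·t and substitute into x ≡ 2 (mod 5): 17·t ≡ 2 − 4 = -2 (mod 5).
    Reduce coefficients mod 5: 2·t ≡ 3 (mod 5).
    The inverse of 2 mod 5 is 3 (since 2·3 = 6 = 1·5 + 1), so t ≡ 3·3 = 9 ≡ 4 (mod 5).
    Then x = 4 + 17·4 = 72, valid modulo lcm(17, 5) = 85: x ≡ 72 (mod 85).
  Combine with x ≡ 3 (mod 9); new modulus lcm = 765.
    Write x = 72 + 85·t and substitute into x ≡ 3 (mod 9): 85·t ≡ 3 − 72 = -69 (mod 9).
    Reduce coefficients mod 9: 4·t ≡ 3 (mod 9).
    The inverse of 4 mod 9 is 7 (since 4·7 = 28 = 3·9 + 1), so t ≡ 7·3 = 21 ≡ 3 (mod 9).
    Then x = 72 + 85·3 = 327, valid modulo lcm(85, 9) = 765: x ≡ 327 (mod 765).
  Combine with x ≡ 2 (mod 7); new modulus lcm = 5355.
    Write x = 327 + 765·t and substitute into x ≡ 2 (mod 7): 765·t ≡ 2 − 327 = -325 (mod 7).
    Reduce coefficients mod 7: 2·t ≡ 4 (mod 7).
    The inverse of 2 mod 7 is 4 (since 2·4 = 8 = 1·7 + 1), so t ≡ 4·4 = 16 ≡ 2 (mod 7).
    Then x = 327 + 765·2 = 1857, valid modulo lcm(765, 7) = 5355: x ≡ 1857 (mod 5355).
Verify against each original: 1857 mod 17 = 4, 1857 mod 5 = 2, 1857 mod 9 = 3, 1857 mod 7 = 2.

x ≡ 1857 (mod 5355).


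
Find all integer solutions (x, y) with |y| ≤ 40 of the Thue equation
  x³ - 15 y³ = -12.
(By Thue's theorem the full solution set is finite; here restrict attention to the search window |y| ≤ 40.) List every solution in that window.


The equation is x³ - 15y³ = -12. For fixed y, x³ = 15·y³ − 12, so a solution requires the RHS to be a perfect cube.
Strategy: iterate y from -40 to 40, compute RHS = 15·y³ − 12, and check whether it is a (positive or negative) perfect cube.
Check small values of y:
  y = 0: RHS = -12 is not a perfect cube.
  y = 1: RHS = 3 is not a perfect cube.
  y = -1: RHS = -27 = (-3)³ ⇒ x = -3 works.
  y = 2: RHS = 108 is not a perfect cube.
  y = -2: RHS = -132 is not a perfect cube.
  y = 3: RHS = 393 is not a perfect cube.
  y = -3: RHS = -417 is not a perfect cube.
Continuing the search up to |y| = 40 finds no further solutions beyond those listed.
Collected solutions: (-3, -1).

Solutions (with |y| ≤ 40): (-3, -1).


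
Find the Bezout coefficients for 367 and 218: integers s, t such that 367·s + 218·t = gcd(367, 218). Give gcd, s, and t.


Euclidean algorithm on (367, 218) — divide until remainder is 0:
  367 = 1 · 218 + 149
  218 = 1 · 149 + 69
  149 = 2 · 69 + 11
  69 = 6 · 11 + 3
  11 = 3 · 3 + 2
  3 = 1 · 2 + 1
  2 = 2 · 1 + 0
gcd(367, 218) = 1.
Track Bezout coefficients alongside the remainders: start with r₀ = 367 = a·1 + b·0 (s = 1, t = 0) and r₁ = 218 = a·0 + b·1 (s = 0, t = 1); each new remainder r_{k+1} = r_{k-1} − q_k·r_k inherits s_{k+1} = s_{k-1} − q_k·s_k, t_{k+1} = t_{k-1} − q_k·t_k, so r_k = a·s_k + b·t_k at every step:
  q = 1: r = 149, s = 1 − 1·0 = 1, t = 0 − 1·1 = -1  (check: 367·1 + 218·(-1) = 149)
  q = 1: r = 69, s = 0 − 1·1 = -1, t = 1 − 1·(-1) = 2  (check: 367·(-1) + 218·2 = 69)
  q = 2: r = 11, s = 1 − 2·(-1) = 3, t = -1 − 2·2 = -5  (check: 367·3 + 218·(-5) = 11)
  q = 6: r = 3, s = -1 − 6·3 = -19, t = 2 − 6·(-5) = 32  (check: 367·(-19) + 218·32 = 3)
  q = 3: r = 2, s = 3 − 3·(-19) = 60, t = -5 − 3·32 = -101  (check: 367·60 + 218·(-101) = 2)
  q = 1: r = 1, s = -19 − 1·60 = -79, t = 32 − 1·(-101) = 133  (check: 367·(-79) + 218·133 = 1)
The row with r = 1 (the gcd) gives the Bezout coefficients s = -79, t = 133.
Result: 367 · (-79) + 218 · (133) = 1.

gcd(367, 218) = 1; s = -79, t = 133 (check: 367·(-79) + 218·133 = 1).


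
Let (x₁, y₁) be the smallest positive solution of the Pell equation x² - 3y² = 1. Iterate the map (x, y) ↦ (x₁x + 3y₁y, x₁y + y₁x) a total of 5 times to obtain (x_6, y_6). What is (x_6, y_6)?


Step 1: Find the fundamental solution (x₁, y₁) of x² - 3y² = 1.
  Expand √3 as a continued fraction. a₀ = ⌊√3⌋ = 1; iterate m_{k+1} = d_k·a_k − m_k, d_{k+1} = (3 − m_{k+1}²)/d_k, a_{k+1} = ⌊(a₀ + m_{k+1})/d_{k+1}⌋ (starting m₀ = 0, d₀ = 1), with convergents p_k = a_k·p_{k-1} + p_{k-2}, q_k = a_k·q_{k-1} + q_{k-2} (p₋₁ = 1, q₋₁ = 0):
  k = 0: a₀ = 1; p₀/q₀ = 1/1; p₀² − 3·q₀² = 1 − 3 = -2.
  k = 1: m = 1, d = 2, a = ⌊(1 + 1)/2⌋ = 1; p/q = (1·1 + 1)/(1·1 + 0) = 2/1; p² − 3·q² = 4 − 3 = 1.
  The first convergent with p² − 3·q² = 1 gives the fundamental solution (x₁, y₁) = (2, 1).
Step 2: Apply the recurrence (x_{n+1}, y_{n+1}) = (x₁x_n + 3y₁y_n, x₁y_n + y₁x_n) repeatedly.
  From (x_1, y_1) = (2, 1): x_2 = 2·2 + 3·1·1 = 7; y_2 = 2·1 + 1·2 = 4.
  From (x_2, y_2) = (7, 4): x_3 = 2·7 + 3·1·4 = 26; y_3 = 2·4 + 1·7 = 15.
  From (x_3, y_3) = (26, 15): x_4 = 2·26 + 3·1·15 = 97; y_4 = 2·15 + 1·26 = 56.
  From (x_4, y_4) = (97, 56): x_5 = 2·97 + 3·1·56 = 362; y_5 = 2·56 + 1·97 = 209.
  From (x_5, y_5) = (362, 209): x_6 = 2·362 + 3·1·209 = 1351; y_6 = 2·209 + 1·362 = 780.
Step 3: Verify x_6² - 3·y_6² = 1825201 - 1825200 = 1 (should be 1). ✓

(x_1, y_1) = (2, 1); (x_6, y_6) = (1351, 780).


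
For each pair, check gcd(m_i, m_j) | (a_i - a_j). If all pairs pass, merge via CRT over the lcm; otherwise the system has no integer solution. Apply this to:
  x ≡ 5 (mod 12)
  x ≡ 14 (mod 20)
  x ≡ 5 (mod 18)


Moduli 12, 20, 18 are not pairwise coprime, so CRT works modulo lcm(m_i) when all pairwise compatibility conditions hold.
Pairwise compatibility: gcd(m_i, m_j) must divide a_i - a_j for every pair.
Merge one congruence at a time:
  Start: x ≡ 5 (mod 12).
  Combine with x ≡ 14 (mod 20): gcd(12, 20) = 4, and 14 - 5 = 9 is NOT divisible by 4.
    ⇒ system is inconsistent (no integer solution).

No solution (the system is inconsistent).


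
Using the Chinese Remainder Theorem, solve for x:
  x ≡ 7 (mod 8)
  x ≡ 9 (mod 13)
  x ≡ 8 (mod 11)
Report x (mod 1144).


Moduli 8, 13, 11 are pairwise coprime; by CRT there is a unique solution modulo M = 8 · 13 · 11 = 1144.
Solve pairwise, accumulating the modulus:
  Start with x ≡ 7 (mod 8).
  Combine with x ≡ 9 (mod 13): since gcd(8, 13) = 1, we get a unique residue mod 104.
    Write x = 7 + 8·t and substitute into x ≡ 9 (mod 13): 8·t ≡ 9 − 7 = 2 (mod 13).
    The inverse of 8 mod 13 is 5 (since 8·5 = 40 = 3·13 + 1), so t ≡ 5·2 = 10 ≡ 10 (mod 13).
    Then x = 7 + 8·10 = 87, valid modulo lcm(8, 13) = 104: x ≡ 87 (mod 104).
  Combine with x ≡ 8 (mod 11): since gcd(104, 11) = 1, we get a unique residue mod 1144.
    Write x = 87 + 104·t and substitute into x ≡ 8 (mod 11): 104·t ≡ 8 − 87 = -79 (mod 11).
    Reduce coefficients mod 11: 5·t ≡ 9 (mod 11).
    The inverse of 5 mod 11 is 9 (since 5·9 = 45 = 4·11 + 1), so t ≡ 9·9 = 81 ≡ 4 (mod 11).
    Then x = 87 + 104·4 = 503, valid modulo lcm(104, 11) = 1144: x ≡ 503 (mod 1144).
Verify: 503 mod 8 = 7 ✓, 503 mod 13 = 9 ✓, 503 mod 11 = 8 ✓.

x ≡ 503 (mod 1144).


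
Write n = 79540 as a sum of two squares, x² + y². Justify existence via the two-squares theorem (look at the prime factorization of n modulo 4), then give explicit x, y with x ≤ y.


Step 1: Factor n = 79540 = 2^2 · 5 · 41 · 97.
Step 2: Check the mod-4 condition on each prime factor: 2 = 2 (special); 5 ≡ 1 (mod 4), exponent 1; 41 ≡ 1 (mod 4), exponent 1; 97 ≡ 1 (mod 4), exponent 1.
All primes ≡ 3 (mod 4) appear to even exponent (or don't appear), so by the two-squares theorem n IS expressible as a sum of two squares.
Step 3: Build a representation. Group n = k² · m with k = 2 and m = 5 · 41 · 97 = 19885 (a product of primes ≡ 1 (mod 4)); a representation of m scales to one of n via (k·x)² + (k·y)² = k²(x² + y²). Each prime p ≡ 1 (mod 4) is itself a sum of two squares; find a² by testing p − a² for a perfect square:
  5: 5 − 1² = 4 = 2² ⇒ 5 = 1² + 2².
  41: 41 − 1² = 40, 41 − 2² = 37, 41 − 3² = 32, 41 − 4² = 25 = 5² ⇒ 41 = 4² + 5².
  97: 97 − 1² = 96, 97 − 2² = 93, 97 − 3² = 88, 97 − 4² = 81 = 9² ⇒ 97 = 4² + 9².
  Combine using the Brahmagupta–Fibonacci identity (a² + b²)(c² + d²) = (ac − bd)² + (ad + bc)² = (ac + bd)² + (ad − bc)²:
  5 · 41 = 205: from (1² + 2²)(4² + 5²), take (1·4 − 2·5, 1·5 + 2·4) = (4 − 10, 5 + 8) = (-6, 13); dropping signs (only squares matter) gives (6, 13); check 6² + 13² = 36 + 169 = 205 ✓.
  205 · 97 = 19885: from (6² + 13²)(4² + 9²), take (6·4 − 13·9, 6·9 + 13·4) = (24 − 117, 54 + 52) = (-93, 106); dropping signs (only squares matter) gives (93, 106); check 93² + 106² = 8649 + 11236 = 19885 ✓.
  Scale by k = 2: (2·93, 2·106) = (186, 212).
Step 4: Order so x ≤ y and verify: 186² + 212² = 34596 + 44944 = 79540 = n. ✓

n = 79540 = 186² + 212² (one valid representation with x ≤ y).


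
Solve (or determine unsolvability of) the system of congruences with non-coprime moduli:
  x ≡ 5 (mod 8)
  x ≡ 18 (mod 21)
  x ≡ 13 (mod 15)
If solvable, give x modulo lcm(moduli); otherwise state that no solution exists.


Moduli 8, 21, 15 are not pairwise coprime, so CRT works modulo lcm(m_i) when all pairwise compatibility conditions hold.
Pairwise compatibility: gcd(m_i, m_j) must divide a_i - a_j for every pair.
Merge one congruence at a time:
  Start: x ≡ 5 (mod 8).
  Combine with x ≡ 18 (mod 21): gcd(8, 21) = 1; 18 - 5 = 13, which IS divisible by 1, so compatible.
    Write x = 5 + 8·t and substitute into x ≡ 18 (mod 21): 8·t ≡ 18 − 5 = 13 (mod 21).
    The inverse of 8 mod 21 is 8 (since 8·8 = 64 = 3·21 + 1), so t ≡ 8·13 = 104 ≡ 20 (mod 21).
    Then x = 5 + 8·20 = 165, valid modulo lcm(8, 21) = 168: x ≡ 165 (mod 168).
  Combine with x ≡ 13 (mod 15): gcd(168, 15) = 3, and 13 - 165 = -152 is NOT divisible by 3.
    ⇒ system is inconsistent (no integer solution).

No solution (the system is inconsistent).
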